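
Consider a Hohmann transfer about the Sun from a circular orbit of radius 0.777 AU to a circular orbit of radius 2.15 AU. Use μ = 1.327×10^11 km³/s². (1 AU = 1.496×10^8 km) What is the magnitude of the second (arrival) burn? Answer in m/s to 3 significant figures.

In km: r₁ = 0.777 × 1.496×10^8 = 1.162392×10^8 km; r₂ = 2.15 × 1.496×10^8 = 3.2164×10^8 km.
The Hohmann ellipse has a_t = (r₁ + r₂)/2 = 2.189396×10^8 km.
On the circular orbit at r = 3.2164×10^8 km, v_c = √(μ/r) = 20.312 km/s.
Transfer-orbit speed at the same r (vis-viva, a = a_t): v_t = √[μ(2/r − 1/a_t)] = 14.800 km/s.
Δv₂ = |v_t − v_c| = |14.800 − 20.312| = 5.512 km/s.

Δv₂ = 5510 m/s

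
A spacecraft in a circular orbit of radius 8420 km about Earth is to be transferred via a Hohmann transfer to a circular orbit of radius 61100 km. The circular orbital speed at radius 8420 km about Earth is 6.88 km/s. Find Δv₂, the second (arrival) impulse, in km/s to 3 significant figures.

From the circular-orbit relation v² = μ/r at r = 8420 km: μ = v²r = (6.88)² × 8420 = 3.98556×10^5 km³/s².
Transfer-ellipse semi-major axis a_t = (r₁ + r₂)/2 = (8420 + 61100)/2 = 34760 km.
Circular speed at r = 61100 km: v_c = √(μ/r) = 2.554 km/s.
Transfer-orbit speed at the same r (vis-viva, a = a_t): v_t = √[μ(2/r − 1/a_t)] = 1.257 km/s.
Δv₂ = |v_t − v_c| = |1.257 − 2.554| = 1.297 km/s.

Δv₂ = 1.30 km/s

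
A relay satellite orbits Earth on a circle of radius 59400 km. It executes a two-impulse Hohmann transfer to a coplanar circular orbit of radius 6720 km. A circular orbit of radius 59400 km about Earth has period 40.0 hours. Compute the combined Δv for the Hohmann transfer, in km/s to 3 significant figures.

From Kepler's third law T² = 4π²r³/μ at r = 59400 km, T = 40.0 hours = 40.0 × 3600 s = 1.440×10^5 s: μ = 4π²r³/T² = 3.99019×10^5 km³/s².
The Hohmann ellipse has a_t = (r₁ + r₂)/2 = 33060 km.
Circular speed at r₁: v₁ = √(μ/r₁) = √(3.99019×10^5/59400) = 2.592 km/s.
Transfer-orbit speed at r₁ (vis-viva): v_a = √[μ(2/r₁ − 1/a_t)] = 1.169 km/s.
First burn Δv₁ = |v_a − v₁| = 1.423 km/s.
At r₂, v₂ = √(μ/r₂) = 7.7057 km/s.
Transfer-orbit speed at r₂: v_p = √[μ(2/r₂ − 1/a_t)] = 10.329 km/s.
Second burn Δv₂ = |v₂ − v_p| = 2.623 km/s.
Δv = Δv₁ + Δv₂ = 1.423 + 2.623 = 4.046 km/s.

Δv = 4.05 km/s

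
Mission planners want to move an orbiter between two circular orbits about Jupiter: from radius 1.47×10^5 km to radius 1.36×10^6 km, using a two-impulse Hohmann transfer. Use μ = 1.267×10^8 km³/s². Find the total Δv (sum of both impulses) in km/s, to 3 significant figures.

Δv = 15.5 km/s

Semi-major axis of the transfer orbit: a_t = (1.470×10^5 + 1.360×10^6)/2 = 7.535×10^5 km.
At r₁ the circular-orbit speed is v₁ = √(μ/r₁) = 29.36 km/s.
On the transfer ellipse at r₁, v² = μ(2/r − 1/a) gives v_p = √[μ(2/r₁ − 1/a_t)] = 39.44 km/s.
First burn Δv₁ = |v_p − v₁| = 10.08 km/s.
Circular speed at r₂: v₂ = √(μ/r₂) = 9.652 km/s.
Transfer-orbit speed at r₂: v_a = √[μ(2/r₂ − 1/a_t)] = 4.263 km/s.
Second burn Δv₂ = |v₂ − v_a| = 5.389 km/s.
Δv = Δv₁ + Δv₂ = 10.08 + 5.389 = 15.47 km/s.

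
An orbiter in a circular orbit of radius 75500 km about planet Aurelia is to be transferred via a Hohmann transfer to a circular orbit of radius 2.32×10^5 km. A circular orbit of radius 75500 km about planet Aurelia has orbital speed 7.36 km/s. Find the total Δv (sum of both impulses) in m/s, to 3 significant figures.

Δv = 2940 m/s

From the circular-orbit relation v² = μ/r at r = 75500 km: μ = v²r = (7.36)² × 75500 = 4.08980×10^6 km³/s².
Semi-major axis of the transfer orbit: a_t = (75500 + 2.320×10^5)/2 = 1.5375×10^5 km.
At r₁ the circular-orbit speed is v₁ = √(μ/r₁) = 7.360 km/s.
On the transfer ellipse at r₁, v² = μ(2/r − 1/a) gives v_p = √[μ(2/r₁ − 1/a_t)] = 9.041 km/s.
First burn Δv₁ = |v_p − v₁| = 1.681 km/s.
At r₂, v₂ = √(μ/r₂) = 4.1986 km/s.
Transfer-orbit speed at r₂: v_a = √[μ(2/r₂ − 1/a_t)] = 2.9422 km/s.
Second burn Δv₂ = |v₂ − v_a| = 1.256 km/s.
Δv = Δv₁ + Δv₂ = 1.681 + 1.256 = 2.937 km/s.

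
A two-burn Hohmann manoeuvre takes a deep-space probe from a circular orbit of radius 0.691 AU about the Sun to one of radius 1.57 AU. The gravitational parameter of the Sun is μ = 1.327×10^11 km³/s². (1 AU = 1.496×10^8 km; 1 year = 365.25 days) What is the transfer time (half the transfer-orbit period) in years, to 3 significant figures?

In km: r₁ = 0.691 × 1.496×10^8 = 1.033736×10^8 km; r₂ = 1.57 × 1.496×10^8 = 2.34872×10^8 km.
Transfer-ellipse semi-major axis a_t = (r₁ + r₂)/2 = (1.033736×10^8 + 2.34872×10^8)/2 = 1.691228×10^8 km.
Transfer time t = π√(a_t³/μ) = π√((1.691228×10^8)³ / 1.327×10^11) = 1.897×10^7 s.
Converting: 1.897×10^7 s ÷ 3.15576×10^7 s/year (365.25 × 86400) = 0.601 years.

t = 0.601 years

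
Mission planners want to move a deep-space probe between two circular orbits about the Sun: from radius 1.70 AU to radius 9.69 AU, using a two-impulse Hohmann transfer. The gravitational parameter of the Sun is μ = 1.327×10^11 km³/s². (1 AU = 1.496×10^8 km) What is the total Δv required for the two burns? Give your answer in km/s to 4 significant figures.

In km: r₁ = 1.70 × 1.496×10^8 = 2.5432×10^8 km; r₂ = 9.69 × 1.496×10^8 = 1.449624×10^9 km.
The Hohmann ellipse has a_t = (r₁ + r₂)/2 = 8.51972×10^8 km.
Circular speed at r₁: v₁ = √(μ/r₁) = √(1.327×10^11/2.5432×10^8) = 22.8426 km/s.
Transfer-orbit speed at r₁ (vis-viva): v_p = √[μ(2/r₁ − 1/a_t)] = 29.7962 km/s.
First burn Δv₁ = |v_p − v₁| = 6.954 km/s.
At r₂, v₂ = √(μ/r₂) = 9.5677 km/s.
Transfer-orbit speed at r₂: v_a = √[μ(2/r₂ − 1/a_t)] = 5.2274 km/s.
Second burn Δv₂ = |v₂ − v_a| = 4.340 km/s.
Δv = Δv₁ + Δv₂ = 6.954 + 4.340 = 11.29 km/s.

Δv = 11.29 km/s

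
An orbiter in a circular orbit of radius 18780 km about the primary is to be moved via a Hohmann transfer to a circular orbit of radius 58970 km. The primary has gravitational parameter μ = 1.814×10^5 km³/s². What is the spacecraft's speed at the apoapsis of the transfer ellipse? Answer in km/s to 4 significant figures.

v = 1.219 km/s

The Hohmann ellipse has a_t = (r₁ + r₂)/2 = 38875 km.
The apoapsis of the transfer ellipse is at r = 58970 km.
Applying v² = μ(2/r − 1/a_t): v = 1.219 km/s.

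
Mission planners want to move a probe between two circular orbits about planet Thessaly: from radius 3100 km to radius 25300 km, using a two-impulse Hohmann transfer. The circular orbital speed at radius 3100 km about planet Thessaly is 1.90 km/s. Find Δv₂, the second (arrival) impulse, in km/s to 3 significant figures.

From the circular-orbit relation v² = μ/r at r = 3100 km: μ = v²r = (1.90)² × 3100 = 11191.0 km³/s².
The Hohmann ellipse has a_t = (r₁ + r₂)/2 = 14200 km.
On the circular orbit at r = 25300 km, v_c = √(μ/r) = 0.66508 km/s.
Transfer-orbit speed at the same r (vis-viva, a = a_t): v_t = √[μ(2/r − 1/a_t)] = 0.31075 km/s.
Δv₂ = |v_t − v_c| = |0.31075 − 0.66508| = 0.3543 km/s.

Δv₂ = 0.354 km/s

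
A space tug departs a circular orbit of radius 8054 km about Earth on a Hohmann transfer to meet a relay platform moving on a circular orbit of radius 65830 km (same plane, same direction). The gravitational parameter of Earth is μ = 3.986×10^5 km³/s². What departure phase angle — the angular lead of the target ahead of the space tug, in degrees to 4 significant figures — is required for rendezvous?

φ = 104.3°

Semi-major axis of the transfer orbit: a_t = (8054 + 65830)/2 = 36942 km.
Transfer time t = π√(a_t³/μ) = 35331.5 s.
Target angular speed ω₂ = √(μ/r₂³) = 3.73794×10^-5 rad/s.
Angle swept by the target during transfer: ω₂·t = 1.3207 rad = 75.67°.
The space tug traverses 180° on the transfer ellipse, so the target must lead by 180° − 75.67° = 104.3°.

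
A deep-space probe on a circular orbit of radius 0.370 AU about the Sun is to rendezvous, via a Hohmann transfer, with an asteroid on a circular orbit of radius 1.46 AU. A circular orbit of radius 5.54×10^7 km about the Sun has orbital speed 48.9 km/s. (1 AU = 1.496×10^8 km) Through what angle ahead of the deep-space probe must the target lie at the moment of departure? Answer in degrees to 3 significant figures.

From the circular-orbit relation v² = μ/r at r = 5.54×10^7 km: μ = v²r = (48.9)² × 5.54×10^7 = 1.32473×10^11 km³/s².
In km: r₁ = 0.370 × 1.496×10^8 = 5.5352×10^7 km; r₂ = 1.46 × 1.496×10^8 = 2.18416×10^8 km.
Semi-major axis of the transfer orbit: a_t = (5.5352×10^7 + 2.18416×10^8)/2 = 1.36884×10^8 km.
The half-period of the transfer ellipse is t = π√(a_t³/μ) = 1.38234×10^7 s.
The target's mean motion on its circular orbit is ω₂ = √(μ/r₂³) = 1.12755×10^-7 rad/s.
Angle swept by the target during transfer: ω₂·t = 1.55866 rad = 89.30°.
The deep-space probe traverses 180° on the transfer ellipse, so the target must lead by 180° − 89.30° = 90.7°.

φ = 90.7°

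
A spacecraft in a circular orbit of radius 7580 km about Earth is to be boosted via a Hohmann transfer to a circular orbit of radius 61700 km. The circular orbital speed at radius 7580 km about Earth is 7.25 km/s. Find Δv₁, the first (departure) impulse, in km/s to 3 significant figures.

Δv₁ = 2.43 km/s

From the circular-orbit relation v² = μ/r at r = 7580 km: μ = v²r = (7.25)² × 7580 = 3.98424×10^5 km³/s².
Semi-major axis of the transfer orbit: a_t = (7580 + 61700)/2 = 34640 km.
On the circular orbit at r = 7580 km, v_c = √(μ/r) = 7.250 km/s.
Vis-viva on the transfer ellipse at r = 7580 km gives v_t = √[μ(2/r − 1/a_t)] = 9.676 km/s.
Δv₁ = |v_t − v_c| = |9.676 − 7.250| = 2.426 km/s.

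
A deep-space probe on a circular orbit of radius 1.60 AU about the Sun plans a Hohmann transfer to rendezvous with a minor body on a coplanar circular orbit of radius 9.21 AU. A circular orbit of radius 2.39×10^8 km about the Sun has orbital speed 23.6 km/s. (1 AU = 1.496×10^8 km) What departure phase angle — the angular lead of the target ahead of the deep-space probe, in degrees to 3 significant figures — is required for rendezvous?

φ = 99.1°

From the circular-orbit relation v² = μ/r at r = 2.39×10^8 km: μ = v²r = (23.6)² × 2.39×10^8 = 1.33113×10^11 km³/s².
In km: r₁ = 1.60 × 1.496×10^8 = 2.3936×10^8 km; r₂ = 9.21 × 1.496×10^8 = 1.377816×10^9 km.
Semi-major axis of the transfer orbit: a_t = (2.3936×10^8 + 1.377816×10^9)/2 = 8.08588×10^8 km.
Transfer time t = π√(a_t³/μ) = 1.9798×10^8 s.
Target angular speed ω₂ = √(μ/r₂³) = 7.1339×10^-9 rad/s.
Angle swept by the target during transfer: ω₂·t = 1.4124 rad = 80.92°.
The deep-space probe traverses 180° on the transfer ellipse, so the target must lead by 180° − 80.92° = 99.1°.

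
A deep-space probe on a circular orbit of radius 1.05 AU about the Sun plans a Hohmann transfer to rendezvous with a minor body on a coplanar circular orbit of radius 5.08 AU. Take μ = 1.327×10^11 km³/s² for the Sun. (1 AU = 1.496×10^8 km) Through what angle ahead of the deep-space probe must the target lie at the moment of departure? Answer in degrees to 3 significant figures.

φ = 95.6°

In km: r₁ = 1.05 × 1.496×10^8 = 1.5708×10^8 km; r₂ = 5.08 × 1.496×10^8 = 7.59968×10^8 km.
Transfer-ellipse semi-major axis a_t = (r₁ + r₂)/2 = (1.5708×10^8 + 7.59968×10^8)/2 = 4.58524×10^8 km.
The half-period of the transfer ellipse is t = π√(a_t³/μ) = 8.4675×10^7 s.
Target angular speed ω₂ = √(μ/r₂³) = 1.7388×10^-8 rad/s.
Angle swept by the target during transfer: ω₂·t = 1.4723 rad = 84.36°.
The deep-space probe traverses 180° on the transfer ellipse, so the target must lead by 180° − 84.36° = 95.6°.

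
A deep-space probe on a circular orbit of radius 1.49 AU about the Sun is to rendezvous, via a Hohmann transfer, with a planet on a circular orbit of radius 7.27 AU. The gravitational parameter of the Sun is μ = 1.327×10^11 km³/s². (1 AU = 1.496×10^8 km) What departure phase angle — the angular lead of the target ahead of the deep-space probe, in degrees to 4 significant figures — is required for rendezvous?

In km: r₁ = 1.49 × 1.496×10^8 = 2.22904×10^8 km; r₂ = 7.27 × 1.496×10^8 = 1.087592×10^9 km.
The Hohmann ellipse has a_t = (r₁ + r₂)/2 = 6.55248×10^8 km.
The half-period of the transfer ellipse is t = π√(a_t³/μ) = 1.4465×10^8 s.
The target's mean motion on its circular orbit is ω₂ = √(μ/r₂³) = 1.0156×10^-8 rad/s.
Angle swept by the target during transfer: ω₂·t = 1.469 rad = 84.17°.
Arrival is 180° from departure on the ellipse, so φ = 180° − 84.17° = 95.83°.

φ = 95.83°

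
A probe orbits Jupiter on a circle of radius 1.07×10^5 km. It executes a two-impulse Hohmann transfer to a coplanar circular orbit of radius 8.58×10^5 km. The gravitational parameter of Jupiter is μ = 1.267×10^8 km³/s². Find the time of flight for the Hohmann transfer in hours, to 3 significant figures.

The Hohmann ellipse has a_t = (r₁ + r₂)/2 = 4.825×10^5 km.
Half the transfer-orbit period gives t = π√(a_t³/μ) = 93540 s.
Converting: 93540 s ÷ 3600 s/hour = 26.0 hours.

t = 26.0 hours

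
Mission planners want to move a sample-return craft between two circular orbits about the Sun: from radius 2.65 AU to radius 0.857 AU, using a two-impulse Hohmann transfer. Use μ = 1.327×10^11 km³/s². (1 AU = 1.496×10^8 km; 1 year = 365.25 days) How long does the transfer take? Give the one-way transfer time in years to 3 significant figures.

t = 1.16 years

In km: r₁ = 2.65 × 1.496×10^8 = 3.9644×10^8 km; r₂ = 0.857 × 1.496×10^8 = 1.282072×10^8 km.
Transfer-ellipse semi-major axis a_t = (r₁ + r₂)/2 = (3.9644×10^8 + 1.282072×10^8)/2 = 2.623236×10^8 km.
By Kepler's third law the transfer-orbit period is T = 2π√(a_t³/μ), so t = T/2 = 3.664×10^7 s.
Converting: 3.664×10^7 s ÷ 3.15576×10^7 s/year (365.25 × 86400) = 1.16 years.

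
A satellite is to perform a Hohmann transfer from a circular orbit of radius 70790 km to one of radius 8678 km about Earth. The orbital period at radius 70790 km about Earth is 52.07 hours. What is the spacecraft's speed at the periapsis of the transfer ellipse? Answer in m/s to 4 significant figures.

v = 9046 m/s

From Kepler's third law T² = 4π²r³/μ at r = 70790 km, T = 52.07 hours = 52.07 × 3600 s = 1.87452×10^5 s: μ = 4π²r³/T² = 3.98561×10^5 km³/s².
Semi-major axis of the transfer orbit: a_t = (70790 + 8678)/2 = 39734 km.
At periapsis, r = 8678 km.
Vis-viva: v = √[μ(2/r − 1/a_t)] = √[3.98561×10^5 × (2/8678 − 1/39734)] = 9.046 km/s.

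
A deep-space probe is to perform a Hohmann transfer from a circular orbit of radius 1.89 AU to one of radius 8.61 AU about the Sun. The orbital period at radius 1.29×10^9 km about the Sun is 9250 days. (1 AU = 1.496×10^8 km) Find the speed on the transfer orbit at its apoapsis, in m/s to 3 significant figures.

v = 6090 m/s

From Kepler's third law T² = 4π²r³/μ at r = 1.29×10^9 km, T = 9250 days = 9250 × 86400 s = 7.992×10^8 s: μ = 4π²r³/T² = 1.32684×10^11 km³/s².
In km: r₁ = 1.89 × 1.496×10^8 = 2.82744×10^8 km; r₂ = 8.61 × 1.496×10^8 = 1.288056×10^9 km.
Semi-major axis of the transfer orbit: a_t = (2.82744×10^8 + 1.288056×10^9)/2 = 7.854×10^8 km.
At apoapsis, r = 1.288056×10^9 km.
Vis-viva: v = √[μ(2/r − 1/a_t)] = √[1.32684×10^11 × (2/1.288056×10^9 − 1/7.854×10^8)] = 6.090 km/s.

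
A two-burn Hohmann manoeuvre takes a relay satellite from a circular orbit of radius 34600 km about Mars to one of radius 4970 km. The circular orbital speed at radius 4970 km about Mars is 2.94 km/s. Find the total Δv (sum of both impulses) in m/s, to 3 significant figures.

Δv = 1500 m/s

From the circular-orbit relation v² = μ/r at r = 4970 km: μ = v²r = (2.94)² × 4970 = 42958.7 km³/s².
Transfer-ellipse semi-major axis a_t = (r₁ + r₂)/2 = (34600 + 4970)/2 = 19785 km.
Circular speed at r₁: v₁ = √(μ/r₁) = √(42958.7/34600) = 1.1143 km/s.
On the transfer ellipse at r₁, vis-viva gives v_a = √[μ(2/r₁ − 1/a_t)] = 0.55847 km/s.
First burn Δv₁ = |v_a − v₁| = 0.5558 km/s.
Circular speed at r₂: v₂ = √(μ/r₂) = 2.9400 km/s.
Transfer-orbit speed at r₂: v_p = √[μ(2/r₂ − 1/a_t)] = 3.8879 km/s.
Second burn Δv₂ = |v₂ − v_p| = 0.9479 km/s.
Δv = Δv₁ + Δv₂ = 0.5558 + 0.9479 = 1.504 km/s.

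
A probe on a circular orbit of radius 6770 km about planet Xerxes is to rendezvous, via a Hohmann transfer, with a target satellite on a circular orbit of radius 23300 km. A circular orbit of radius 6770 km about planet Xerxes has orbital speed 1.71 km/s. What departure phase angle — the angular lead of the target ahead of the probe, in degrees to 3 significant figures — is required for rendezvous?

φ = 86.7°

From the circular-orbit relation v² = μ/r at r = 6770 km: μ = v²r = (1.71)² × 6770 = 19796.2 km³/s².
Transfer-ellipse semi-major axis a_t = (r₁ + r₂)/2 = (6770 + 23300)/2 = 15035 km.
Transfer time t = π√(a_t³/μ) = 41164 s.
The target's mean motion on its circular orbit is ω₂ = √(μ/r₂³) = 3.9560×10^-5 rad/s.
Angle swept by the target during transfer: ω₂·t = 1.6284 rad = 93.30°.
The probe traverses 180° on the transfer ellipse, so the target must lead by 180° − 93.30° = 86.7°.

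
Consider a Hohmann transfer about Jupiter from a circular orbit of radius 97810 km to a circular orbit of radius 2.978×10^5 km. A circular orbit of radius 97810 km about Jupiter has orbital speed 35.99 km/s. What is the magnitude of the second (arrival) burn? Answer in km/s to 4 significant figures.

From the circular-orbit relation v² = μ/r at r = 97810 km: μ = v²r = (35.99)² × 97810 = 1.26691×10^8 km³/s².
Semi-major axis of the transfer orbit: a_t = (97810 + 2.978×10^5)/2 = 1.97805×10^5 km.
Circular speed at r = 2.978×10^5 km: v_c = √(μ/r) = 20.626 km/s.
Transfer-orbit speed at the same r (vis-viva, a = a_t): v_t = √[μ(2/r − 1/a_t)] = 14.504 km/s.
Δv₂ = |v_t − v_c| = |14.504 − 20.626| = 6.122 km/s.

Δv₂ = 6.122 km/s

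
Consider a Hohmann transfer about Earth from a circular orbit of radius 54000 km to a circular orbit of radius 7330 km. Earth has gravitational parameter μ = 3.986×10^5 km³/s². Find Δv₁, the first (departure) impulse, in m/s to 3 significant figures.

The Hohmann ellipse has a_t = (r₁ + r₂)/2 = 30665 km.
Circular speed at r = 54000 km: v_c = √(μ/r) = 2.717 km/s.
Transfer-orbit speed at the same r (vis-viva, a = a_t): v_t = √[μ(2/r − 1/a_t)] = 1.328 km/s.
Δv₁ = |v_t − v_c| = |1.328 − 2.717| = 1.389 km/s.

Δv₁ = 1390 m/s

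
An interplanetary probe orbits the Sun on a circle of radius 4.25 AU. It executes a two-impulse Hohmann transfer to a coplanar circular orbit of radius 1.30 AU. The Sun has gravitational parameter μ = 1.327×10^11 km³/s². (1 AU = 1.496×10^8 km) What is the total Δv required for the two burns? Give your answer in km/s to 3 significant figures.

In km: r₁ = 4.25 × 1.496×10^8 = 6.358×10^8 km; r₂ = 1.30 × 1.496×10^8 = 1.9448×10^8 km.
Transfer-ellipse semi-major axis a_t = (r₁ + r₂)/2 = (6.358×10^8 + 1.9448×10^8)/2 = 4.1514×10^8 km.
Circular speed at r₁: v₁ = √(μ/r₁) = √(1.327×10^11/6.358×10^8) = 14.447 km/s.
On the transfer ellipse at r₁, vis-viva equation gives v_a = √[μ(2/r₁ − 1/a_t)] = 9.8882 km/s.
First burn Δv₁ = |v_a − v₁| = 4.559 km/s.
At r₂, v₂ = √(μ/r₂) = 26.1215 km/s.
Transfer-orbit speed at r₂: v_p = √[μ(2/r₂ − 1/a_t)] = 32.3267 km/s.
Second burn Δv₂ = |v₂ − v_p| = 6.205 km/s.
Total Δv = Δv₁ + Δv₂ = 10.76 km/s.

Δv = 10.8 km/s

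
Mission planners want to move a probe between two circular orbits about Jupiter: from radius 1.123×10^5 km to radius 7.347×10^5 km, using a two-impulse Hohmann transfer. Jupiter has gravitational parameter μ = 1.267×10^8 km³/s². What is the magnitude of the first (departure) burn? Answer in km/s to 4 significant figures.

Δv₁ = 10.65 km/s

Transfer-ellipse semi-major axis a_t = (r₁ + r₂)/2 = (1.123×10^5 + 7.347×10^5)/2 = 4.235×10^5 km.
On the circular orbit at r = 1.123×10^5 km, v_c = √(μ/r) = 33.59 km/s.
Transfer-orbit speed at the same r (vis-viva, a = a_t): v_t = √[μ(2/r − 1/a_t)] = 44.24 km/s.
Δv₁ = |v_t − v_c| = |44.24 − 33.59| = 10.65 km/s.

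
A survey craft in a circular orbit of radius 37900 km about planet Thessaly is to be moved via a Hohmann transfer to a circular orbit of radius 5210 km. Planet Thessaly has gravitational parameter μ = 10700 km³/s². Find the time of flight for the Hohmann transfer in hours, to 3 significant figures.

Transfer-ellipse semi-major axis a_t = (r₁ + r₂)/2 = (37900 + 5210)/2 = 21555 km.
By Kepler's third law the transfer-orbit period is T = 2π√(a_t³/μ), so t = T/2 = 96110 s.
Converting: 96110 s ÷ 3600 s/hour = 26.7 hours.

t = 26.7 hours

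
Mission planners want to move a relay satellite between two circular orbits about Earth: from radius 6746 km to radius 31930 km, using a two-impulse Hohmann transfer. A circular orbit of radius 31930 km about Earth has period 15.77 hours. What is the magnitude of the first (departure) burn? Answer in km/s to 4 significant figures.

Δv₁ = 2.191 km/s

From Kepler's third law T² = 4π²r³/μ at r = 31930 km, T = 15.77 hours = 15.77 × 3600 s = 56772 s: μ = 4π²r³/T² = 3.98738×10^5 km³/s².
Semi-major axis of the transfer orbit: a_t = (6746 + 31930)/2 = 19338 km.
On the circular orbit at r = 6746 km, v_c = √(μ/r) = 7.688 km/s.
Vis-viva on the transfer ellipse at r = 6746 km gives v_t = √[μ(2/r − 1/a_t)] = 9.879 km/s.
Δv₁ = |v_t − v_c| = |9.879 − 7.688| = 2.191 km/s.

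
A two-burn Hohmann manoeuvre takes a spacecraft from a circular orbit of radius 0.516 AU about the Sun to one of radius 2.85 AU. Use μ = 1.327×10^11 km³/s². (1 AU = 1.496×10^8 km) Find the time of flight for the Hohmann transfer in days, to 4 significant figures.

In km: r₁ = 0.516 × 1.496×10^8 = 7.71936×10^7 km; r₂ = 2.85 × 1.496×10^8 = 4.2636×10^8 km.
Transfer-ellipse semi-major axis a_t = (r₁ + r₂)/2 = (7.71936×10^7 + 4.2636×10^8)/2 = 2.517768×10^8 km.
Transfer time t = π√(a_t³/μ) = π√((2.517768×10^8)³ / 1.327×10^11) = 3.4454×10^7 s.
Converting: 3.4454×10^7 s ÷ 86400 s/day = 398.8 days.

t = 398.8 days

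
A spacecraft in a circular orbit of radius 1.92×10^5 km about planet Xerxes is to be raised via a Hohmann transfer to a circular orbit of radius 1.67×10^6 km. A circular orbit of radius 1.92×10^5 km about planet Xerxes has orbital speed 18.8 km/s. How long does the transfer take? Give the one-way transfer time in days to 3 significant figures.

From the circular-orbit relation v² = μ/r at r = 1.92×10^5 km: μ = v²r = (18.8)² × 1.92×10^5 = 6.78605×10^7 km³/s².
Semi-major axis of the transfer orbit: a_t = (1.920×10^5 + 1.670×10^6)/2 = 9.310×10^5 km.
Transfer time t = π√(a_t³/μ) = π√((9.310×10^5)³ / 6.78605×10^7) = 3.426×10^5 s.
Converting: 3.426×10^5 s ÷ 86400 s/day = 3.97 days.

t = 3.97 days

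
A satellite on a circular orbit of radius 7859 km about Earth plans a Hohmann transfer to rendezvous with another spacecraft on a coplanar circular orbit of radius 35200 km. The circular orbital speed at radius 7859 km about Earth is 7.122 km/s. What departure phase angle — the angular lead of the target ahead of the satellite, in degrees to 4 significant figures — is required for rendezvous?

φ = 93.90°

From the circular-orbit relation v² = μ/r at r = 7859 km: μ = v²r = (7.122)² × 7859 = 3.98631×10^5 km³/s².
Semi-major axis of the transfer orbit: a_t = (7859 + 35200)/2 = 21529.5 km.
Transfer time t = π√(a_t³/μ) = 15720 s.
The target's mean motion on its circular orbit is ω₂ = √(μ/r₂³) = 9.560×10^-5 rad/s.
Angle swept by the target during transfer: ω₂·t = 1.5028 rad = 86.10°.
Arrival is 180° from departure on the ellipse, so φ = 180° − 86.10° = 93.90°.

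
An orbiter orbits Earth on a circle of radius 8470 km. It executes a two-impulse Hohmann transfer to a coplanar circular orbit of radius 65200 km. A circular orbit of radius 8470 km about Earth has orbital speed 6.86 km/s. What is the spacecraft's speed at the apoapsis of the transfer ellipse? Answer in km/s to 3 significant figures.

From the circular-orbit relation v² = μ/r at r = 8470 km: μ = v²r = (6.86)² × 8470 = 3.98595×10^5 km³/s².
The Hohmann ellipse has a_t = (r₁ + r₂)/2 = 36835 km.
The apoapsis of the transfer ellipse is at r = 65200 km.
Vis-viva: v = √[μ(2/r − 1/a_t)] = √[3.98595×10^5 × (2/65200 − 1/36835)] = 1.186 km/s.

v = 1.19 km/s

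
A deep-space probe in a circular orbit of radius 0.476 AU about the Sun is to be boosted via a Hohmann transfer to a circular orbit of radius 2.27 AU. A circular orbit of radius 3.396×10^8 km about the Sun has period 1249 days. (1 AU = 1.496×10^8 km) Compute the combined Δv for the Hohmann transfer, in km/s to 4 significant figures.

From Kepler's third law T² = 4π²r³/μ at r = 3.396×10^8 km, T = 1249 days = 1249 × 86400 s = 1.079136×10^8 s: μ = 4π²r³/T² = 1.32773×10^11 km³/s².
In km: r₁ = 0.476 × 1.496×10^8 = 7.12096×10^7 km; r₂ = 2.27 × 1.496×10^8 = 3.39592×10^8 km.
The Hohmann ellipse has a_t = (r₁ + r₂)/2 = 2.054008×10^8 km.
At r₁ the circular-orbit speed is v₁ = √(μ/r₁) = 43.18 km/s.
Transfer-orbit speed at r₁ (v² = μ(2/r − 1/a)): v_p = √[μ(2/r₁ − 1/a_t)] = 55.52 km/s.
First burn Δv₁ = |v_p − v₁| = 12.34 km/s.
Circular speed at r₂: v₂ = √(μ/r₂) = 19.773 km/s.
Transfer-orbit speed at r₂: v_a = √[μ(2/r₂ − 1/a_t)] = 11.642 km/s.
Second burn Δv₂ = |v₂ − v_a| = 8.131 km/s.
Total Δv = Δv₁ + Δv₂ = 20.47 km/s.

Δv = 20.47 km/s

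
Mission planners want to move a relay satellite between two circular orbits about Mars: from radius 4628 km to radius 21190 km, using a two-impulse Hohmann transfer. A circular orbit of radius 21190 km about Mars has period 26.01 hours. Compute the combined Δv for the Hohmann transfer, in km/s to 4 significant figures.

From Kepler's third law T² = 4π²r³/μ at r = 21190 km, T = 26.01 hours = 26.01 × 3600 s = 93636 s: μ = 4π²r³/T² = 42841.7 km³/s².
The Hohmann ellipse has a_t = (r₁ + r₂)/2 = 12909 km.
At r₁ the circular-orbit speed is v₁ = √(μ/r₁) = 3.0425 km/s.
On the transfer ellipse at r₁, vis-viva equation gives v_p = √[μ(2/r₁ − 1/a_t)] = 3.8981 km/s.
First burn Δv₁ = |v_p − v₁| = 0.8556 km/s.
At r₂, v₂ = √(μ/r₂) = 1.4219 km/s.
Transfer-orbit speed at r₂: v_a = √[μ(2/r₂ − 1/a_t)] = 0.85137 km/s.
Second burn Δv₂ = |v₂ − v_a| = 0.5705 km/s.
Total Δv = Δv₁ + Δv₂ = 1.426 km/s.

Δv = 1.426 km/s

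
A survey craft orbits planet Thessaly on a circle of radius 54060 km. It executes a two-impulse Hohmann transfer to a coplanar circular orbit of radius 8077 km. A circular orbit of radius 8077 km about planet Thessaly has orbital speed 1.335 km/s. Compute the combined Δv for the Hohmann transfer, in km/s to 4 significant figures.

Δv = 0.6789 km/s

From the circular-orbit relation v² = μ/r at r = 8077 km: μ = v²r = (1.335)² × 8077 = 14395.0 km³/s².
Semi-major axis of the transfer orbit: a_t = (54060 + 8077)/2 = 31068.5 km.
Circular speed at r₁: v₁ = √(μ/r₁) = √(14395.0/54060) = 0.5160 km/s.
Transfer-orbit speed at r₁ (vis-viva): v_a = √[μ(2/r₁ − 1/a_t)] = 0.2631 km/s.
First burn Δv₁ = |v_a − v₁| = 0.2529 km/s.
Circular speed at r₂: v₂ = √(μ/r₂) = 1.335 km/s.
Transfer-orbit speed at r₂: v_p = √[μ(2/r₂ − 1/a_t)] = 1.761 km/s.
Second burn Δv₂ = |v₂ − v_p| = 0.4260 km/s.
Total Δv = Δv₁ + Δv₂ = 0.6789 km/s.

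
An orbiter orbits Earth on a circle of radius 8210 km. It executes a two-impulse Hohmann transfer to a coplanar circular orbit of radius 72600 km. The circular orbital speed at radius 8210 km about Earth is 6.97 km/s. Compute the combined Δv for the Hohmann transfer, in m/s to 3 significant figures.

Δv = 3660 m/s

From the circular-orbit relation v² = μ/r at r = 8210 km: μ = v²r = (6.97)² × 8210 = 3.98849×10^5 km³/s².
Transfer-ellipse semi-major axis a_t = (r₁ + r₂)/2 = (8210 + 72600)/2 = 40405 km.
Circular speed at r₁: v₁ = √(μ/r₁) = √(3.98849×10^5/8210) = 6.970 km/s.
Transfer-orbit speed at r₁ (v² = μ(2/r − 1/a)): v_p = √[μ(2/r₁ − 1/a_t)] = 9.343 km/s.
First burn Δv₁ = |v_p − v₁| = 2.373 km/s.
Circular speed at r₂: v₂ = √(μ/r₂) = 2.344 km/s.
Transfer-orbit speed at r₂: v_a = √[μ(2/r₂ − 1/a_t)] = 1.057 km/s.
Second burn Δv₂ = |v₂ − v_a| = 1.287 km/s.
Total Δv = Δv₁ + Δv₂ = 3.660 km/s.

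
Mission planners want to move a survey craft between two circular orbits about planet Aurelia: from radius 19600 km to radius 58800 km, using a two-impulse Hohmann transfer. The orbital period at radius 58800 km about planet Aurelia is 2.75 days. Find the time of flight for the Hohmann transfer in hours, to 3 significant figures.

t = 18.0 hours

From Kepler's third law T² = 4π²r³/μ at r = 58800 km, T = 2.75 days = 2.75 × 86400 s = 2.376×10^5 s: μ = 4π²r³/T² = 1.42167×10^5 km³/s².
The Hohmann ellipse has a_t = (r₁ + r₂)/2 = 39200 km.
Transfer time t = π√(a_t³/μ) = π√((39200)³ / 1.42167×10^5) = 64670 s.
Converting: 64670 s ÷ 3600 s/hour = 18.0 hours.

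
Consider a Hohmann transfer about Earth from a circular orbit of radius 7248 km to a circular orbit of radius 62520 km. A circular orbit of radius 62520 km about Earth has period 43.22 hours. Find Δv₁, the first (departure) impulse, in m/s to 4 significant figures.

Δv₁ = 2512 m/s

From Kepler's third law T² = 4π²r³/μ at r = 62520 km, T = 43.22 hours = 43.22 × 3600 s = 1.55592×10^5 s: μ = 4π²r³/T² = 3.98513×10^5 km³/s².
Semi-major axis of the transfer orbit: a_t = (7248 + 62520)/2 = 34884 km.
On the circular orbit at r = 7248 km, v_c = √(μ/r) = 7.415 km/s.
Vis-viva on the transfer ellipse at r = 7248 km gives v_t = √[μ(2/r − 1/a_t)] = 9.927 km/s.
Δv₁ = |v_t − v_c| = |9.927 − 7.415| = 2.512 km/s.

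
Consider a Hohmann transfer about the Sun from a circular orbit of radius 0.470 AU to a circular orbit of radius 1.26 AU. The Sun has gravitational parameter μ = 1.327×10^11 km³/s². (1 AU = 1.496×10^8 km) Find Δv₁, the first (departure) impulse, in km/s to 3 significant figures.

Δv₁ = 8.99 km/s

In km: r₁ = 0.470 × 1.496×10^8 = 7.0312×10^7 km; r₂ = 1.26 × 1.496×10^8 = 1.88496×10^8 km.
Transfer-ellipse semi-major axis a_t = (r₁ + r₂)/2 = (7.0312×10^7 + 1.88496×10^8)/2 = 1.29404×10^8 km.
On the circular orbit at r = 7.0312×10^7 km, v_c = √(μ/r) = 43.443 km/s.
Vis-viva on the transfer ellipse at r = 7.0312×10^7 km gives v_t = √[μ(2/r − 1/a_t)] = 52.432 km/s.
Δv₁ = |v_t − v_c| = |52.432 − 43.443| = 8.989 km/s.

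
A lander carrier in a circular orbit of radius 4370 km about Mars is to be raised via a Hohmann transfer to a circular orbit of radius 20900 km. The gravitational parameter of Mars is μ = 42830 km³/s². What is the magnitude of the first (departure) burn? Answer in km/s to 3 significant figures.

Δv₁ = 0.896 km/s

Transfer-ellipse semi-major axis a_t = (r₁ + r₂)/2 = (4370 + 20900)/2 = 12635 km.
Circular speed at r = 4370 km: v_c = √(μ/r) = 3.1306 km/s.
Vis-viva on the transfer ellipse at r = 4370 km gives v_t = √[μ(2/r − 1/a_t)] = 4.0264 km/s.
Δv₁ = |v_t − v_c| = |4.0264 − 3.1306| = 0.8958 km/s.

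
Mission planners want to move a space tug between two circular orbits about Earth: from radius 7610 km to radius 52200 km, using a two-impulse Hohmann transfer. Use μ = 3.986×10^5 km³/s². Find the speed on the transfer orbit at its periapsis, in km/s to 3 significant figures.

Transfer-ellipse semi-major axis a_t = (r₁ + r₂)/2 = (7610 + 52200)/2 = 29905 km.
The periapsis of the transfer ellipse is at r = 7610 km.
Vis-viva: v = √[μ(2/r − 1/a_t)] = √[3.986×10^5 × (2/7610 − 1/29905)] = 9.562 km/s.

v = 9.56 km/s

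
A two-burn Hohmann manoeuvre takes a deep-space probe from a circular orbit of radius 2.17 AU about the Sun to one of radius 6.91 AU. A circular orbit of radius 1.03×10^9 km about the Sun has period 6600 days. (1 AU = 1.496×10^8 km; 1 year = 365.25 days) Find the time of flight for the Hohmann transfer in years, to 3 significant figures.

t = 4.84 years

From Kepler's third law T² = 4π²r³/μ at r = 1.03×10^9 km, T = 6600 days = 6600 × 86400 s = 5.7024×10^8 s: μ = 4π²r³/T² = 1.32665×10^11 km³/s².
In km: r₁ = 2.17 × 1.496×10^8 = 3.24632×10^8 km; r₂ = 6.91 × 1.496×10^8 = 1.033736×10^9 km.
Transfer-ellipse semi-major axis a_t = (r₁ + r₂)/2 = (3.24632×10^8 + 1.033736×10^9)/2 = 6.79184×10^8 km.
By Kepler's third law the transfer-orbit period is T = 2π√(a_t³/μ), so t = T/2 = 1.527×10^8 s.
Converting: 1.527×10^8 s ÷ 3.15576×10^7 s/year (365.25 × 86400) = 4.84 years.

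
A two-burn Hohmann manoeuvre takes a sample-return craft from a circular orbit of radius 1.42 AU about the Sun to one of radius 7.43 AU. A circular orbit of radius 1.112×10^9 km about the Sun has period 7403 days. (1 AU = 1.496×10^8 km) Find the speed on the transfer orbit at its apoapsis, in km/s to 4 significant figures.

v = 6.189 km/s

From Kepler's third law T² = 4π²r³/μ at r = 1.112×10^9 km, T = 7403 days = 7403 × 86400 s = 6.396192×10^8 s: μ = 4π²r³/T² = 1.32688×10^11 km³/s².
In km: r₁ = 1.42 × 1.496×10^8 = 2.12432×10^8 km; r₂ = 7.43 × 1.496×10^8 = 1.111528×10^9 km.
Transfer-ellipse semi-major axis a_t = (r₁ + r₂)/2 = (2.12432×10^8 + 1.111528×10^9)/2 = 6.6198×10^8 km.
The apoapsis of the transfer ellipse is at r = 1.111528×10^9 km.
From the vis-viva equation, v = √[μ(2/r − 1/a_t)] = 6.189 km/s.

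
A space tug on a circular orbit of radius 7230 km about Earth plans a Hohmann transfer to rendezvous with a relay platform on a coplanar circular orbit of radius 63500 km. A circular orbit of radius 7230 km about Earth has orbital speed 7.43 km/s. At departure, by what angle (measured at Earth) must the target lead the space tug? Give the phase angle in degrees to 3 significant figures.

From the circular-orbit relation v² = μ/r at r = 7230 km: μ = v²r = (7.43)² × 7230 = 3.99131×10^5 km³/s².
Semi-major axis of the transfer orbit: a_t = (7230 + 63500)/2 = 35365 km.
Transfer time t = π√(a_t³/μ) = 33071 s.
The target's mean motion on its circular orbit is ω₂ = √(μ/r₂³) = 3.9482×10^-5 rad/s.
Angle swept by the target during transfer: ω₂·t = 1.3057 rad = 74.81°.
The space tug traverses 180° on the transfer ellipse, so the target must lead by 180° − 74.81° = 105°.

φ = 105°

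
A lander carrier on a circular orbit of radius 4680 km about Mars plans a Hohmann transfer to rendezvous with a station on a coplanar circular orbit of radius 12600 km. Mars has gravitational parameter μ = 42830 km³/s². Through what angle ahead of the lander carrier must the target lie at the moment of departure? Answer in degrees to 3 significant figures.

The Hohmann ellipse has a_t = (r₁ + r₂)/2 = 8640 km.
The half-period of the transfer ellipse is t = π√(a_t³/μ) = 12191 s.
The target's mean motion on its circular orbit is ω₂ = √(μ/r₂³) = 1.4632×10^-4 rad/s.
Angle swept by the target during transfer: ω₂·t = 1.784 rad = 102.2°.
Arrival is 180° from departure on the ellipse, so φ = 180° − 102.2° = 77.8°.

φ = 77.8°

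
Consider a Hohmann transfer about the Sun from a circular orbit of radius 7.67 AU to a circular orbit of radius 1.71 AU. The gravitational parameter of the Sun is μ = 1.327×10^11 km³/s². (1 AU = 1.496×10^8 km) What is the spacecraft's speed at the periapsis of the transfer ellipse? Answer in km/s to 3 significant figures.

v = 29.1 km/s

In km: r₁ = 7.67 × 1.496×10^8 = 1.147432×10^9 km; r₂ = 1.71 × 1.496×10^8 = 2.55816×10^8 km.
Transfer-ellipse semi-major axis a_t = (r₁ + r₂)/2 = (1.147432×10^9 + 2.55816×10^8)/2 = 7.01624×10^8 km.
The periapsis of the transfer ellipse is at r = 2.55816×10^8 km.
From the vis-viva equation, v = √[μ(2/r − 1/a_t)] = 29.13 km/s.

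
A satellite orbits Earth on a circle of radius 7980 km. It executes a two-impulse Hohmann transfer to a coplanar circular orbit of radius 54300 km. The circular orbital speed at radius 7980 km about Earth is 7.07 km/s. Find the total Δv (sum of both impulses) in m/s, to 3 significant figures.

Δv = 3600 m/s

From the circular-orbit relation v² = μ/r at r = 7980 km: μ = v²r = (7.07)² × 7980 = 3.98880×10^5 km³/s².
Semi-major axis of the transfer orbit: a_t = (7980 + 54300)/2 = 31140 km.
Circular speed at r₁: v₁ = √(μ/r₁) = √(3.98880×10^5/7980) = 7.070 km/s.
On the transfer ellipse at r₁, v² = μ(2/r − 1/a) gives v_p = √[μ(2/r₁ − 1/a_t)] = 9.336 km/s.
First burn Δv₁ = |v_p − v₁| = 2.266 km/s.
At r₂, v₂ = √(μ/r₂) = 2.710 km/s.
Transfer-orbit speed at r₂: v_a = √[μ(2/r₂ − 1/a_t)] = 1.372 km/s.
Second burn Δv₂ = |v₂ − v_a| = 1.338 km/s.
Total Δv = Δv₁ + Δv₂ = 3.604 km/s.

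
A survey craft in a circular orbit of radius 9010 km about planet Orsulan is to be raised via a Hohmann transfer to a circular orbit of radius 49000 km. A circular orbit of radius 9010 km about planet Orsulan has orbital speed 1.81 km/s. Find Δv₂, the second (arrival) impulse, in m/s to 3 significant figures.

Δv₂ = 344 m/s

From the circular-orbit relation v² = μ/r at r = 9010 km: μ = v²r = (1.81)² × 9010 = 29517.7 km³/s².
The Hohmann ellipse has a_t = (r₁ + r₂)/2 = 29005 km.
Circular speed at r = 49000 km: v_c = √(μ/r) = 0.77615 km/s.
Transfer-orbit speed at the same r (vis-viva, a = a_t): v_t = √[μ(2/r − 1/a_t)] = 0.43258 km/s.
Δv₂ = |v_t − v_c| = |0.43258 − 0.77615| = 0.3436 km/s.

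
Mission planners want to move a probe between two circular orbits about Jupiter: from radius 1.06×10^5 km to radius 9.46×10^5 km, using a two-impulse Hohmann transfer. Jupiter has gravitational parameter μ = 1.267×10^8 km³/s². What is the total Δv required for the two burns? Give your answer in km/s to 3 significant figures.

The Hohmann ellipse has a_t = (r₁ + r₂)/2 = 5.260×10^5 km.
Circular speed at r₁: v₁ = √(μ/r₁) = √(1.267×10^8/1.060×10^5) = 34.57 km/s.
On the transfer ellipse at r₁, vis-viva equation gives v_p = √[μ(2/r₁ − 1/a_t)] = 46.36 km/s.
First burn Δv₁ = |v_p − v₁| = 11.79 km/s.
At r₂, v₂ = √(μ/r₂) = 11.573 km/s.
Transfer-orbit speed at r₂: v_a = √[μ(2/r₂ − 1/a_t)] = 5.1952 km/s.
Second burn Δv₂ = |v₂ − v_a| = 6.378 km/s.
Total Δv = Δv₁ + Δv₂ = 18.17 km/s.

Δv = 18.2 km/s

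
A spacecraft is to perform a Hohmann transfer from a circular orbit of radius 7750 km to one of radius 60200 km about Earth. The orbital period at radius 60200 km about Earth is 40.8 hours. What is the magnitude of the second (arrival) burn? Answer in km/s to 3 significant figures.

From Kepler's third law T² = 4π²r³/μ at r = 60200 km, T = 40.8 hours = 40.8 × 3600 s = 1.4688×10^5 s: μ = 4π²r³/T² = 3.99231×10^5 km³/s².
Transfer-ellipse semi-major axis a_t = (r₁ + r₂)/2 = (7750 + 60200)/2 = 33975 km.
On the circular orbit at r = 60200 km, v_c = √(μ/r) = 2.575 km/s.
Vis-viva on the transfer ellipse at r = 60200 km gives v_t = √[μ(2/r − 1/a_t)] = 1.230 km/s.
Δv₂ = |v_t − v_c| = |1.230 − 2.575| = 1.345 km/s.

Δv₂ = 1.35 km/s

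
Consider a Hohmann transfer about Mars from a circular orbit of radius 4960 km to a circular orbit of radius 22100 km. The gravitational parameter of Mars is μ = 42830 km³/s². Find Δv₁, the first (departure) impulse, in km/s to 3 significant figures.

Δv₁ = 0.817 km/s

Transfer-ellipse semi-major axis a_t = (r₁ + r₂)/2 = (4960 + 22100)/2 = 13530 km.
On the circular orbit at r = 4960 km, v_c = √(μ/r) = 2.93855 km/s.
Vis-viva on the transfer ellipse at r = 4960 km gives v_t = √[μ(2/r − 1/a_t)] = 3.75561 km/s.
Δv₁ = |v_t − v_c| = |3.75561 − 2.93855| = 0.8171 km/s.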